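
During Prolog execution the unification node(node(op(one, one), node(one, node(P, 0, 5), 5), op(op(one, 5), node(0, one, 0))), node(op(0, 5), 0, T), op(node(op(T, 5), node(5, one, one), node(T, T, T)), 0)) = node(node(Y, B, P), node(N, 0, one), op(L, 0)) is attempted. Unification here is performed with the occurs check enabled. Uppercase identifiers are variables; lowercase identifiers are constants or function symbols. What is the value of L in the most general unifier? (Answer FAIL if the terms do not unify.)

node(op(one, 5), node(5, one, one), node(one, one, one))

Decompose node/3: node(op(one, one), node(one, node(P, 0, 5), 5), op(op(one, 5), node(0, one, 0))) = node(Y, B, P),  node(op(0, 5), 0, T) = node(N, 0, one),  op(node(op(T, 5), node(5, one, one), node(T, T, T)), 0) = op(L, 0).
Decompose node/3: op(one, one) = Y,  node(one, node(P, 0, 5), 5) = B,  op(op(one, 5), node(0, one, 0)) = P.
Bind Y := op(one, one); no other remaining equation mentions Y.
Bind B := node(one, node(P, 0, 5), 5); no other remaining equation mentions B.
Bind P := op(op(one, 5), node(0, one, 0)); no other remaining equation mentions P. Substituting into the earlier binding gives B := node(one, node(op(op(one, 5), node(0, one, 0)), 0, 5), 5).
Decompose node/3: op(0, 5) = N,  0 = 0,  T = one.
Bind N := op(0, 5); no other remaining equation mentions N.
Delete trivial equation 0 = 0.
Bind T := one; substituting into the remaining equation gives: op(node(op(one, 5), node(5, one, one), node(one, one, one)), 0) = op(L, 0).
Decompose op/2: node(op(one, 5), node(5, one, one), node(one, one, one)) = L,  0 = 0.
Bind L := node(op(one, 5), node(5, one, one), node(one, one, one)); no other remaining equation mentions L.
Delete trivial equation 0 = 0.
MGU = { Y ↦ op(one, one), B ↦ node(one, node(op(op(one, 5), node(0, one, 0)), 0, 5), 5), P ↦ op(op(one, 5), node(0, one, 0)), N ↦ op(0, 5), T ↦ one, L ↦ node(op(one, 5), node(5, one, one), node(one, one, one)) }, so L ↦ node(op(one, 5), node(5, one, one), node(one, one, one)).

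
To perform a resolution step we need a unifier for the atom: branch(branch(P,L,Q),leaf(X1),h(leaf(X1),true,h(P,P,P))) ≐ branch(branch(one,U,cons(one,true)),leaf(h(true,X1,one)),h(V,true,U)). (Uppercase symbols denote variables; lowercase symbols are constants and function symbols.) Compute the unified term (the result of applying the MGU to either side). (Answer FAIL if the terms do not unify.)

Decompose branch/3: branch(P,L,Q) ≐ branch(one,U,cons(one,true)),  leaf(X1) ≐ leaf(h(true,X1,one)),  h(leaf(X1),true,h(P,P,P)) ≐ h(V,true,U).
Decompose branch/3: P ≐ one,  L ≐ U,  Q ≐ cons(one,true).
Bind P := one; substituting into the one remaining equation that mentions P gives: h(leaf(X1),true,h(one,one,one)) ≐ h(V,true,U).
Bind L := U; no other remaining equation mentions L.
Bind Q := cons(one,true); no other remaining equation mentions Q.
Decompose leaf/1: X1 ≐ h(true,X1,one).
Occurs check fails: X1 occurs in h(true,X1,one); the equation X1 ≐ h(true,X1,one) has no finite solution.

FAIL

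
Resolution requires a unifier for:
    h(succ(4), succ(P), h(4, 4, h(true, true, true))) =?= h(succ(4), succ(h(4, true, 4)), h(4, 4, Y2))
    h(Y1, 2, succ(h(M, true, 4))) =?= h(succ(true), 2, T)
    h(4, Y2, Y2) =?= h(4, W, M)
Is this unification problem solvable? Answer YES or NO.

YES

Decompose h/3: succ(4) =?= succ(4),  succ(P) =?= succ(h(4, true, 4)),  h(4, 4, h(true, true, true)) =?= h(4, 4, Y2).
Delete trivial equation succ(4) =?= succ(4).
Decompose succ/1: P =?= h(4, true, 4).
Bind P := h(4, true, 4); no other remaining equation mentions P.
Decompose h/3: 4 =?= 4,  4 =?= 4,  h(true, true, true) =?= Y2.
Delete trivial equation 4 =?= 4.
Delete trivial equation 4 =?= 4.
Bind Y2 := h(true, true, true); substituting into the one remaining equation that mentions Y2 gives: h(4, h(true, true, true), h(true, true, true)) =?= h(4, W, M).
Decompose h/3: Y1 =?= succ(true),  2 =?= 2,  succ(h(M, true, 4)) =?= T.
Bind Y1 := succ(true); no other remaining equation mentions Y1.
Delete trivial equation 2 =?= 2.
Bind T := succ(h(M, true, 4)); no other remaining equation mentions T.
Decompose h/3: 4 =?= 4,  h(true, true, true) =?= W,  h(true, true, true) =?= M.
Delete trivial equation 4 =?= 4.
Bind W := h(true, true, true); no other remaining equation mentions W.
Bind M := h(true, true, true). Substituting into the earlier binding gives T := succ(h(h(true, true, true), true, 4)).
No equations remain and no clash or occurs-check failure arose, so a unifier exists.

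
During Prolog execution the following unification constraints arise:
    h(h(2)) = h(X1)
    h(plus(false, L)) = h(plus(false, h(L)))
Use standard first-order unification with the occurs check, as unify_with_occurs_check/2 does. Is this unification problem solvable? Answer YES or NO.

Decompose h/1: h(2) = X1.
Bind X1 := h(2); no other remaining equation mentions X1.
Decompose h/1: plus(false, L) = plus(false, h(L)).
Decompose plus/2: false = false,  L = h(L).
Delete trivial equation false = false.
Occurs check fails: L occurs in h(L); the equation L = h(L) has no finite solution.

NO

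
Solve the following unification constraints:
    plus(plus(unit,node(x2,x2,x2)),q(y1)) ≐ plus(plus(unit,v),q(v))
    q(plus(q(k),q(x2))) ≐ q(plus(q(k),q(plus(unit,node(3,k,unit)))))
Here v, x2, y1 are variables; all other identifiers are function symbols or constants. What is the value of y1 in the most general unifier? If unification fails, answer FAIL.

node(plus(unit,node(3,k,unit)),plus(unit,node(3,k,unit)),plus(unit,node(3,k,unit)))

Decompose plus/2: plus(unit,node(x2,x2,x2)) ≐ plus(unit,v),  q(y1) ≐ q(v).
Decompose plus/2: unit ≐ unit,  node(x2,x2,x2) ≐ v.
Delete trivial equation unit ≐ unit.
Bind v := node(x2,x2,x2); substituting into the one remaining equation that mentions v gives: q(y1) ≐ q(node(x2,x2,x2)).
Decompose q/1: y1 ≐ node(x2,x2,x2).
Bind y1 := node(x2,x2,x2); no other remaining equation mentions y1.
Decompose q/1: plus(q(k),q(x2)) ≐ plus(q(k),q(plus(unit,node(3,k,unit)))).
Decompose plus/2: q(k) ≐ q(k),  q(x2) ≐ q(plus(unit,node(3,k,unit))).
Delete trivial equation q(k) ≐ q(k).
Decompose q/1: x2 ≐ plus(unit,node(3,k,unit)).
Bind x2 := plus(unit,node(3,k,unit)). Substituting into the earlier bindings gives v := node(plus(unit,node(3,k,unit)),plus(unit,node(3,k,unit)),plus(unit,node(3,k,unit))), y1 := node(plus(unit,node(3,k,unit)),plus(unit,node(3,k,unit)),plus(unit,node(3,k,unit))).
MGU = { v := node(plus(unit,node(3,k,unit)),plus(unit,node(3,k,unit)),plus(unit,node(3,k,unit))), y1 := node(plus(unit,node(3,k,unit)),plus(unit,node(3,k,unit)),plus(unit,node(3,k,unit))), x2 := plus(unit,node(3,k,unit)) }, so y1 := node(plus(unit,node(3,k,unit)),plus(unit,node(3,k,unit)),plus(unit,node(3,k,unit))).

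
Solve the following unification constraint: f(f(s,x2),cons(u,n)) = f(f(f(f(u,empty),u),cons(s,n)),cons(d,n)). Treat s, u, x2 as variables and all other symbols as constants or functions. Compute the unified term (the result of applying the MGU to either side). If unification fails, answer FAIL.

Decompose f/2: f(s,x2) = f(f(f(u,empty),u),cons(s,n)),  cons(u,n) = cons(d,n).
Decompose f/2: s = f(f(u,empty),u),  x2 = cons(s,n).
Bind s := f(f(u,empty),u); substituting into the one remaining equation that mentions s gives: x2 = cons(f(f(u,empty),u),n).
Bind x2 := cons(f(f(u,empty),u),n); no other remaining equation mentions x2.
Decompose cons/2: u = d,  n = n.
Bind u := d; no other remaining equation mentions u. Substituting into the earlier bindings gives s := f(f(d,empty),d), x2 := cons(f(f(d,empty),d),n).
Delete trivial equation n = n.
Applying the MGU to either side gives f(f(f(f(d,empty),d),cons(f(f(d,empty),d),n)),cons(d,n)).

f(f(f(f(d,empty),d),cons(f(f(d,empty),d),n)),cons(d,n))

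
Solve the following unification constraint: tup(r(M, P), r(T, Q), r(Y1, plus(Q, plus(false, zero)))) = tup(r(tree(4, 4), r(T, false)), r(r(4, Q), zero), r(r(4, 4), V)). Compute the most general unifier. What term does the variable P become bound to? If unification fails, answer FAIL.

Decompose tup/3: r(M, P) = r(tree(4, 4), r(T, false)),  r(T, Q) = r(r(4, Q), zero),  r(Y1, plus(Q, plus(false, zero))) = r(r(4, 4), V).
Decompose r/2: M = tree(4, 4),  P = r(T, false).
Bind M := tree(4, 4); no other remaining equation mentions M.
Bind P := r(T, false); no other remaining equation mentions P.
Decompose r/2: T = r(4, Q),  Q = zero.
Bind T := r(4, Q); no other remaining equation mentions T. Substituting into the earlier binding gives P := r(r(4, Q), false).
Bind Q := zero; substituting into the remaining equation gives: r(Y1, plus(zero, plus(false, zero))) = r(r(4, 4), V). Substituting into the earlier bindings gives P := r(r(4, zero), false), T := r(4, zero).
Decompose r/2: Y1 = r(4, 4),  plus(zero, plus(false, zero)) = V.
Bind Y1 := r(4, 4); no other remaining equation mentions Y1.
Bind V := plus(zero, plus(false, zero)).
MGU = { M ↦ tree(4, 4), P ↦ r(r(4, zero), false), T ↦ r(4, zero), Q ↦ zero, Y1 ↦ r(4, 4), V ↦ plus(zero, plus(false, zero)) }, so P ↦ r(r(4, zero), false).

r(r(4, zero), false)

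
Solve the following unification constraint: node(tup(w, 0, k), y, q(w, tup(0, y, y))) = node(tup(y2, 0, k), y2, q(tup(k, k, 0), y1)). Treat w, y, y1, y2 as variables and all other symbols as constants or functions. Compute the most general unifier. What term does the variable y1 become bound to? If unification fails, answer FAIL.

tup(0, tup(k, k, 0), tup(k, k, 0))

Decompose node/3: tup(w, 0, k) = tup(y2, 0, k),  y = y2,  q(w, tup(0, y, y)) = q(tup(k, k, 0), y1).
Decompose tup/3: w = y2,  0 = 0,  k = k.
Bind w := y2; substituting into the one remaining equation that mentions w gives: q(y2, tup(0, y, y)) = q(tup(k, k, 0), y1).
Delete trivial equation 0 = 0.
Delete trivial equation k = k.
Bind y := y2; substituting into the remaining equation gives: q(y2, tup(0, y2, y2)) = q(tup(k, k, 0), y1).
Decompose q/2: y2 = tup(k, k, 0),  tup(0, y2, y2) = y1.
Bind y2 := tup(k, k, 0); substituting into the remaining equation gives: tup(0, tup(k, k, 0), tup(k, k, 0)) = y1. Substituting into the earlier bindings gives w := tup(k, k, 0), y := tup(k, k, 0).
Bind y1 := tup(0, tup(k, k, 0), tup(k, k, 0)).
MGU = { w -> tup(k, k, 0), y -> tup(k, k, 0), y2 -> tup(k, k, 0), y1 -> tup(0, tup(k, k, 0), tup(k, k, 0)) }, so y1 -> tup(0, tup(k, k, 0), tup(k, k, 0)).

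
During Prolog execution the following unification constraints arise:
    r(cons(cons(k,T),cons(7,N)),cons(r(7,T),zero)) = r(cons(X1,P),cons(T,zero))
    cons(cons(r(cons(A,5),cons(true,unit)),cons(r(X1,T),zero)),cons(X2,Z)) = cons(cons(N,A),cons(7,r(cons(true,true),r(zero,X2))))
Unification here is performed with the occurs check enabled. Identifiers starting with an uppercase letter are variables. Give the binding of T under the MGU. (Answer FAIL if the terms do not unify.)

FAIL

Decompose r/2: cons(cons(k,T),cons(7,N)) = cons(X1,P),  cons(r(7,T),zero) = cons(T,zero).
Decompose cons/2: cons(k,T) = X1,  cons(7,N) = P.
Bind X1 := cons(k,T); substituting into the one remaining equation that mentions X1 gives: cons(cons(r(cons(A,5),cons(true,unit)),cons(r(cons(k,T),T),zero)),cons(X2,Z)) = cons(cons(N,A),cons(7,r(cons(true,true),r(zero,X2)))).
Bind P := cons(7,N); no other remaining equation mentions P.
Decompose cons/2: r(7,T) = T,  zero = zero.
Occurs check fails: T occurs in r(7,T); the equation T = r(7,T) has no finite solution.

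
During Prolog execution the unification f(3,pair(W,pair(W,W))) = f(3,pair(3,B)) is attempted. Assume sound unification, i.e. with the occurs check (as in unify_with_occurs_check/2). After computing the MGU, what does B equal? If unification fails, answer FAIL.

Decompose f/2: 3 = 3,  pair(W,pair(W,W)) = pair(3,B).
Delete trivial equation 3 = 3.
Decompose pair/2: W = 3,  pair(W,W) = B.
Bind W := 3; substituting into the remaining equation gives: pair(3,3) = B.
Bind B := pair(3,3).
MGU = { W -> 3, B -> pair(3,3) }, so B -> pair(3,3).

pair(3,3)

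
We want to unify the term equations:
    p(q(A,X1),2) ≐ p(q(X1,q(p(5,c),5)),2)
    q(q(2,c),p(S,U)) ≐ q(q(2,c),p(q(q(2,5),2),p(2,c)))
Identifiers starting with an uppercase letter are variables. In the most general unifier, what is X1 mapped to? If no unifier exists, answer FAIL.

q(p(5,c),5)

Decompose p/2: q(A,X1) ≐ q(X1,q(p(5,c),5)),  2 ≐ 2.
Decompose q/2: A ≐ X1,  X1 ≐ q(p(5,c),5).
Bind A := X1; no other remaining equation mentions A.
Bind X1 := q(p(5,c),5); no other remaining equation mentions X1. Substituting into the earlier binding gives A := q(p(5,c),5).
Delete trivial equation 2 ≐ 2.
Decompose q/2: q(2,c) ≐ q(2,c),  p(S,U) ≐ p(q(q(2,5),2),p(2,c)).
Delete trivial equation q(2,c) ≐ q(2,c).
Decompose p/2: S ≐ q(q(2,5),2),  U ≐ p(2,c).
Bind S := q(q(2,5),2); no other remaining equation mentions S.
Bind U := p(2,c).
MGU = { A := q(p(5,c),5), X1 := q(p(5,c),5), S := q(q(2,5),2), U := p(2,c) }, so X1 := q(p(5,c),5).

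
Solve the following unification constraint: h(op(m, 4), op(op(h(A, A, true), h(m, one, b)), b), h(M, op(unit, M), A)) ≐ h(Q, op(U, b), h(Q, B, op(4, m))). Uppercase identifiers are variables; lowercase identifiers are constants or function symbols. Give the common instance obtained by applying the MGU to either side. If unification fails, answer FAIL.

h(op(m, 4), op(op(h(op(4, m), op(4, m), true), h(m, one, b)), b), h(op(m, 4), op(unit, op(m, 4)), op(4, m)))

Decompose h/3: op(m, 4) ≐ Q,  op(op(h(A, A, true), h(m, one, b)), b) ≐ op(U, b),  h(M, op(unit, M), A) ≐ h(Q, B, op(4, m)).
Bind Q := op(m, 4); substituting into the one remaining equation that mentions Q gives: h(M, op(unit, M), A) ≐ h(op(m, 4), B, op(4, m)).
Decompose op/2: op(h(A, A, true), h(m, one, b)) ≐ U,  b ≐ b.
Bind U := op(h(A, A, true), h(m, one, b)); no other remaining equation mentions U.
Delete trivial equation b ≐ b.
Decompose h/3: M ≐ op(m, 4),  op(unit, M) ≐ B,  A ≐ op(4, m).
Bind M := op(m, 4); substituting into the one remaining equation that mentions M gives: op(unit, op(m, 4)) ≐ B.
Bind B := op(unit, op(m, 4)); no other remaining equation mentions B.
Bind A := op(4, m). Substituting into the earlier binding gives U := op(h(op(4, m), op(4, m), true), h(m, one, b)).
Applying the MGU to either side gives h(op(m, 4), op(op(h(op(4, m), op(4, m), true), h(m, one, b)), b), h(op(m, 4), op(unit, op(m, 4)), op(4, m))).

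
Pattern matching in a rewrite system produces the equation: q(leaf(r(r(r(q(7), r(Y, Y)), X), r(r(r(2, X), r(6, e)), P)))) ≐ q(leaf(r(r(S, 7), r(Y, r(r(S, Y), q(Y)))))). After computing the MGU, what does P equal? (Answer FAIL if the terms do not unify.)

r(r(r(q(7), r(r(r(2, 7), r(6, e)), r(r(2, 7), r(6, e)))), r(r(2, 7), r(6, e))), q(r(r(2, 7), r(6, e))))

Decompose q/1: leaf(r(r(r(q(7), r(Y, Y)), X), r(r(r(2, X), r(6, e)), P))) ≐ leaf(r(r(S, 7), r(Y, r(r(S, Y), q(Y))))).
Decompose leaf/1: r(r(r(q(7), r(Y, Y)), X), r(r(r(2, X), r(6, e)), P)) ≐ r(r(S, 7), r(Y, r(r(S, Y), q(Y)))).
Decompose r/2: r(r(q(7), r(Y, Y)), X) ≐ r(S, 7),  r(r(r(2, X), r(6, e)), P) ≐ r(Y, r(r(S, Y), q(Y))).
Decompose r/2: r(q(7), r(Y, Y)) ≐ S,  X ≐ 7.
Bind S := r(q(7), r(Y, Y)); substituting into the one remaining equation that mentions S gives: r(r(r(2, X), r(6, e)), P) ≐ r(Y, r(r(r(q(7), r(Y, Y)), Y), q(Y))).
Bind X := 7; substituting into the remaining equation gives: r(r(r(2, 7), r(6, e)), P) ≐ r(Y, r(r(r(q(7), r(Y, Y)), Y), q(Y))).
Decompose r/2: r(r(2, 7), r(6, e)) ≐ Y,  P ≐ r(r(r(q(7), r(Y, Y)), Y), q(Y)).
Bind Y := r(r(2, 7), r(6, e)); substituting into the remaining equation gives: P ≐ r(r(r(q(7), r(r(r(2, 7), r(6, e)), r(r(2, 7), r(6, e)))), r(r(2, 7), r(6, e))), q(r(r(2, 7), r(6, e)))). Substituting into the earlier binding gives S := r(q(7), r(r(r(2, 7), r(6, e)), r(r(2, 7), r(6, e)))).
Bind P := r(r(r(q(7), r(r(r(2, 7), r(6, e)), r(r(2, 7), r(6, e)))), r(r(2, 7), r(6, e))), q(r(r(2, 7), r(6, e)))).
MGU = { S ↦ r(q(7), r(r(r(2, 7), r(6, e)), r(r(2, 7), r(6, e)))), X ↦ 7, Y ↦ r(r(2, 7), r(6, e)), P ↦ r(r(r(q(7), r(r(r(2, 7), r(6, e)), r(r(2, 7), r(6, e)))), r(r(2, 7), r(6, e))), q(r(r(2, 7), r(6, e)))) }, so P ↦ r(r(r(q(7), r(r(r(2, 7), r(6, e)), r(r(2, 7), r(6, e)))), r(r(2, 7), r(6, e))), q(r(r(2, 7), r(6, e)))).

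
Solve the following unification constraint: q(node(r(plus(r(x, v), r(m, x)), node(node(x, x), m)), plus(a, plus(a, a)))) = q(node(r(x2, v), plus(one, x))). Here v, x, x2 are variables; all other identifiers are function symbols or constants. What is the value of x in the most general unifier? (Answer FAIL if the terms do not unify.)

Decompose q/1: node(r(plus(r(x, v), r(m, x)), node(node(x, x), m)), plus(a, plus(a, a))) = node(r(x2, v), plus(one, x)).
Decompose node/2: r(plus(r(x, v), r(m, x)), node(node(x, x), m)) = r(x2, v),  plus(a, plus(a, a)) = plus(one, x).
Decompose r/2: plus(r(x, v), r(m, x)) = x2,  node(node(x, x), m) = v.
Bind x2 := plus(r(x, v), r(m, x)); no other remaining equation mentions x2.
Bind v := node(node(x, x), m); no other remaining equation mentions v. Substituting into the earlier binding gives x2 := plus(r(x, node(node(x, x), m)), r(m, x)).
Decompose plus/2: a = one,  plus(a, a) = x.
Clash: constants a and one differ; no unifier exists.

FAIL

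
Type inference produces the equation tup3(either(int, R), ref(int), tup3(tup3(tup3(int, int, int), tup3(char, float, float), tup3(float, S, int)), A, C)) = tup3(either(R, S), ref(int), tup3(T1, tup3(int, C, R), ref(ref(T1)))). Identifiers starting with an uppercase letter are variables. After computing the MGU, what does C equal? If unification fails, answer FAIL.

ref(ref(tup3(tup3(int, int, int), tup3(char, float, float), tup3(float, int, int))))

Decompose tup3/3: either(int, R) = either(R, S),  ref(int) = ref(int),  tup3(tup3(tup3(int, int, int), tup3(char, float, float), tup3(float, S, int)), A, C) = tup3(T1, tup3(int, C, R), ref(ref(T1))).
Decompose either/2: int = R,  R = S.
Bind R := int; substituting into the 2 remaining equations that mention R gives: int = S,  tup3(tup3(tup3(int, int, int), tup3(char, float, float), tup3(float, S, int)), A, C) = tup3(T1, tup3(int, C, int), ref(ref(T1))).
Bind S := int; substituting into the one remaining equation that mentions S gives: tup3(tup3(tup3(int, int, int), tup3(char, float, float), tup3(float, int, int)), A, C) = tup3(T1, tup3(int, C, int), ref(ref(T1))).
Delete trivial equation ref(int) = ref(int).
Decompose tup3/3: tup3(tup3(int, int, int), tup3(char, float, float), tup3(float, int, int)) = T1,  A = tup3(int, C, int),  C = ref(ref(T1)).
Bind T1 := tup3(tup3(int, int, int), tup3(char, float, float), tup3(float, int, int)); substituting into the one remaining equation that mentions T1 gives: C = ref(ref(tup3(tup3(int, int, int), tup3(char, float, float), tup3(float, int, int)))).
Bind A := tup3(int, C, int); no other remaining equation mentions A.
Bind C := ref(ref(tup3(tup3(int, int, int), tup3(char, float, float), tup3(float, int, int)))). Substituting into the earlier binding gives A := tup3(int, ref(ref(tup3(tup3(int, int, int), tup3(char, float, float), tup3(float, int, int)))), int).
MGU = { R := int, S := int, T1 := tup3(tup3(int, int, int), tup3(char, float, float), tup3(float, int, int)), A := tup3(int, ref(ref(tup3(tup3(int, int, int), tup3(char, float, float), tup3(float, int, int)))), int), C := ref(ref(tup3(tup3(int, int, int), tup3(char, float, float), tup3(float, int, int)))) }, so C := ref(ref(tup3(tup3(int, int, int), tup3(char, float, float), tup3(float, int, int)))).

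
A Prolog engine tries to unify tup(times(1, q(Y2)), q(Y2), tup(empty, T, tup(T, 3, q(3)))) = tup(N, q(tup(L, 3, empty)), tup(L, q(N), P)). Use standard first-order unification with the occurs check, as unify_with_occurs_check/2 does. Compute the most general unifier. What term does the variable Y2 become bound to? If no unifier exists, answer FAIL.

tup(empty, 3, empty)

Decompose tup/3: times(1, q(Y2)) = N,  q(Y2) = q(tup(L, 3, empty)),  tup(empty, T, tup(T, 3, q(3))) = tup(L, q(N), P).
Bind N := times(1, q(Y2)); substituting into the one remaining equation that mentions N gives: tup(empty, T, tup(T, 3, q(3))) = tup(L, q(times(1, q(Y2))), P).
Decompose q/1: Y2 = tup(L, 3, empty).
Bind Y2 := tup(L, 3, empty); substituting into the remaining equation gives: tup(empty, T, tup(T, 3, q(3))) = tup(L, q(times(1, q(tup(L, 3, empty)))), P). Substituting into the earlier binding gives N := times(1, q(tup(L, 3, empty))).
Decompose tup/3: empty = L,  T = q(times(1, q(tup(L, 3, empty)))),  tup(T, 3, q(3)) = P.
Bind L := empty; substituting into the one remaining equation that mentions L gives: T = q(times(1, q(tup(empty, 3, empty)))). Substituting into the earlier bindings gives N := times(1, q(tup(empty, 3, empty))), Y2 := tup(empty, 3, empty).
Bind T := q(times(1, q(tup(empty, 3, empty)))); substituting into the remaining equation gives: tup(q(times(1, q(tup(empty, 3, empty)))), 3, q(3)) = P.
Bind P := tup(q(times(1, q(tup(empty, 3, empty)))), 3, q(3)).
MGU = { N -> times(1, q(tup(empty, 3, empty))), Y2 -> tup(empty, 3, empty), L -> empty, T -> q(times(1, q(tup(empty, 3, empty)))), P -> tup(q(times(1, q(tup(empty, 3, empty)))), 3, q(3)) }, so Y2 -> tup(empty, 3, empty).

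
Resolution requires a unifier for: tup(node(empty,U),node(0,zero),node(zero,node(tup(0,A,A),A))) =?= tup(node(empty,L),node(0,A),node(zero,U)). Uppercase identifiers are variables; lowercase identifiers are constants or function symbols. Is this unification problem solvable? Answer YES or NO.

Decompose tup/3: node(empty,U) =?= node(empty,L),  node(0,zero) =?= node(0,A),  node(zero,node(tup(0,A,A),A)) =?= node(zero,U).
Decompose node/2: empty =?= empty,  U =?= L.
Delete trivial equation empty =?= empty.
Bind U := L; substituting into the one remaining equation that mentions U gives: node(zero,node(tup(0,A,A),A)) =?= node(zero,L).
Decompose node/2: 0 =?= 0,  zero =?= A.
Delete trivial equation 0 =?= 0.
Bind A := zero; substituting into the remaining equation gives: node(zero,node(tup(0,zero,zero),zero)) =?= node(zero,L).
Decompose node/2: zero =?= zero,  node(tup(0,zero,zero),zero) =?= L.
Delete trivial equation zero =?= zero.
Bind L := node(tup(0,zero,zero),zero). Substituting into the earlier binding gives U := node(tup(0,zero,zero),zero).
No equations remain and no clash or occurs-check failure arose, so a unifier exists.

YES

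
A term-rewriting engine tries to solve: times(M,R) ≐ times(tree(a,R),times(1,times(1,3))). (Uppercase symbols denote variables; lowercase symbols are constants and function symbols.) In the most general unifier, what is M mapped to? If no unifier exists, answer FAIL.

tree(a,times(1,times(1,3)))

Decompose times/2: M ≐ tree(a,R),  R ≐ times(1,times(1,3)).
Bind M := tree(a,R); no other remaining equation mentions M.
Bind R := times(1,times(1,3)). Substituting into the earlier binding gives M := tree(a,times(1,times(1,3))).
MGU = { M -> tree(a,times(1,times(1,3))), R -> times(1,times(1,3)) }, so M -> tree(a,times(1,times(1,3))).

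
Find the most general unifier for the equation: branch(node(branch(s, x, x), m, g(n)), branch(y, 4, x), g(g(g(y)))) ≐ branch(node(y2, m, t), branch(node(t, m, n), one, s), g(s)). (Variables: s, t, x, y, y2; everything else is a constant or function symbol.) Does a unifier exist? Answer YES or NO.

Decompose branch/3: node(branch(s, x, x), m, g(n)) ≐ node(y2, m, t),  branch(y, 4, x) ≐ branch(node(t, m, n), one, s),  g(g(g(y))) ≐ g(s).
Decompose node/3: branch(s, x, x) ≐ y2,  m ≐ m,  g(n) ≐ t.
Bind y2 := branch(s, x, x); no other remaining equation mentions y2.
Delete trivial equation m ≐ m.
Bind t := g(n); substituting into the one remaining equation that mentions t gives: branch(y, 4, x) ≐ branch(node(g(n), m, n), one, s).
Decompose branch/3: y ≐ node(g(n), m, n),  4 ≐ one,  x ≐ s.
Bind y := node(g(n), m, n); substituting into the one remaining equation that mentions y gives: g(g(g(node(g(n), m, n)))) ≐ g(s).
Clash: constants 4 and one differ; no unifier exists.

NO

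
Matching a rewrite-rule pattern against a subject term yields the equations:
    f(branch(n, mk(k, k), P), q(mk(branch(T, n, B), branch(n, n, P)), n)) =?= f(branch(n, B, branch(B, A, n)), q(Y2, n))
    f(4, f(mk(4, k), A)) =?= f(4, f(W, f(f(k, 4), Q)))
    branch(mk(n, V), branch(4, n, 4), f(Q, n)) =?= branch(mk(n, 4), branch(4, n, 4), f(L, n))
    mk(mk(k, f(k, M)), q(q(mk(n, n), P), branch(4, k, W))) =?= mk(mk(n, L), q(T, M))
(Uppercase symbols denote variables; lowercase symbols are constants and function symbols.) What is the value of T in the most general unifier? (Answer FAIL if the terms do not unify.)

FAIL

Decompose f/2: branch(n, mk(k, k), P) =?= branch(n, B, branch(B, A, n)),  q(mk(branch(T, n, B), branch(n, n, P)), n) =?= q(Y2, n).
Decompose branch/3: n =?= n,  mk(k, k) =?= B,  P =?= branch(B, A, n).
Delete trivial equation n =?= n.
Bind B := mk(k, k); substituting into the 2 remaining equations that mention B gives: P =?= branch(mk(k, k), A, n),  q(mk(branch(T, n, mk(k, k)), branch(n, n, P)), n) =?= q(Y2, n).
Bind P := branch(mk(k, k), A, n); substituting into the 2 remaining equations that mention P gives: q(mk(branch(T, n, mk(k, k)), branch(n, n, branch(mk(k, k), A, n))), n) =?= q(Y2, n),  mk(mk(k, f(k, M)), q(q(mk(n, n), branch(mk(k, k), A, n)), branch(4, k, W))) =?= mk(mk(n, L), q(T, M)).
Decompose q/2: mk(branch(T, n, mk(k, k)), branch(n, n, branch(mk(k, k), A, n))) =?= Y2,  n =?= n.
Bind Y2 := mk(branch(T, n, mk(k, k)), branch(n, n, branch(mk(k, k), A, n))); no other remaining equation mentions Y2.
Delete trivial equation n =?= n.
Decompose f/2: 4 =?= 4,  f(mk(4, k), A) =?= f(W, f(f(k, 4), Q)).
Delete trivial equation 4 =?= 4.
Decompose f/2: mk(4, k) =?= W,  A =?= f(f(k, 4), Q).
Bind W := mk(4, k); substituting into the one remaining equation that mentions W gives: mk(mk(k, f(k, M)), q(q(mk(n, n), branch(mk(k, k), A, n)), branch(4, k, mk(4, k)))) =?= mk(mk(n, L), q(T, M)).
Bind A := f(f(k, 4), Q); substituting into the one remaining equation that mentions A gives: mk(mk(k, f(k, M)), q(q(mk(n, n), branch(mk(k, k), f(f(k, 4), Q), n)), branch(4, k, mk(4, k)))) =?= mk(mk(n, L), q(T, M)). Substituting into the earlier bindings gives P := branch(mk(k, k), f(f(k, 4), Q), n), Y2 := mk(branch(T, n, mk(k, k)), branch(n, n, branch(mk(k, k), f(f(k, 4), Q), n))).
Decompose branch/3: mk(n, V) =?= mk(n, 4),  branch(4, n, 4) =?= branch(4, n, 4),  f(Q, n) =?= f(L, n).
Decompose mk/2: n =?= n,  V =?= 4.
Delete trivial equation n =?= n.
Bind V := 4; no other remaining equation mentions V.
Delete trivial equation branch(4, n, 4) =?= branch(4, n, 4).
Decompose f/2: Q =?= L,  n =?= n.
Bind Q := L; substituting into the one remaining equation that mentions Q gives: mk(mk(k, f(k, M)), q(q(mk(n, n), branch(mk(k, k), f(f(k, 4), L), n)), branch(4, k, mk(4, k)))) =?= mk(mk(n, L), q(T, M)). Substituting into the earlier bindings gives P := branch(mk(k, k), f(f(k, 4), L), n), Y2 := mk(branch(T, n, mk(k, k)), branch(n, n, branch(mk(k, k), f(f(k, 4), L), n))), A := f(f(k, 4), L).
Delete trivial equation n =?= n.
Decompose mk/2: mk(k, f(k, M)) =?= mk(n, L),  q(q(mk(n, n), branch(mk(k, k), f(f(k, 4), L), n)), branch(4, k, mk(4, k))) =?= q(T, M).
Decompose mk/2: k =?= n,  f(k, M) =?= L.
Clash: constants k and n differ; no unifier exists.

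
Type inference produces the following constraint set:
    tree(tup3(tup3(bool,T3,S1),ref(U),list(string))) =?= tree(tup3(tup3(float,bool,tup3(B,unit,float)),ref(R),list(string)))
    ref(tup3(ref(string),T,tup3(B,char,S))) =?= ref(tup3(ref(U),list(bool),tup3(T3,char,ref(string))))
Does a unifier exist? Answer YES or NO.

NO

Decompose tree/1: tup3(tup3(bool,T3,S1),ref(U),list(string)) =?= tup3(tup3(float,bool,tup3(B,unit,float)),ref(R),list(string)).
Decompose tup3/3: tup3(bool,T3,S1) =?= tup3(float,bool,tup3(B,unit,float)),  ref(U) =?= ref(R),  list(string) =?= list(string).
Decompose tup3/3: bool =?= float,  T3 =?= bool,  S1 =?= tup3(B,unit,float).
Clash: constants bool and float differ; no unifier exists.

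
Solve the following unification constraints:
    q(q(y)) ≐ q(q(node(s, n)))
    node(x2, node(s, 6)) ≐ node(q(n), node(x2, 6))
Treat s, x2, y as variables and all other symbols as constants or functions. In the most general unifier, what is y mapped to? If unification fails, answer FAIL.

Decompose q/1: q(y) ≐ q(node(s, n)).
Decompose q/1: y ≐ node(s, n).
Bind y := node(s, n); no other remaining equation mentions y.
Decompose node/2: x2 ≐ q(n),  node(s, 6) ≐ node(x2, 6).
Bind x2 := q(n); substituting into the remaining equation gives: node(s, 6) ≐ node(q(n), 6).
Decompose node/2: s ≐ q(n),  6 ≐ 6.
Bind s := q(n); no other remaining equation mentions s. Substituting into the earlier binding gives y := node(q(n), n).
Delete trivial equation 6 ≐ 6.
MGU = { y ↦ node(q(n), n), x2 ↦ q(n), s ↦ q(n) }, so y ↦ node(q(n), n).

node(q(n), n)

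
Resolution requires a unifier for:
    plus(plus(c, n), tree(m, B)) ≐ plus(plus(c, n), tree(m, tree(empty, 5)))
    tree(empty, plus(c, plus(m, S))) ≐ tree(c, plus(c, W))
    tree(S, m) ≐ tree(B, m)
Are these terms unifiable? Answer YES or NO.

NO

Decompose plus/2: plus(c, n) ≐ plus(c, n),  tree(m, B) ≐ tree(m, tree(empty, 5)).
Delete trivial equation plus(c, n) ≐ plus(c, n).
Decompose tree/2: m ≐ m,  B ≐ tree(empty, 5).
Delete trivial equation m ≐ m.
Bind B := tree(empty, 5); substituting into the one remaining equation that mentions B gives: tree(S, m) ≐ tree(tree(empty, 5), m).
Decompose tree/2: empty ≐ c,  plus(c, plus(m, S)) ≐ plus(c, W).
Clash: constants empty and c differ; no unifier exists.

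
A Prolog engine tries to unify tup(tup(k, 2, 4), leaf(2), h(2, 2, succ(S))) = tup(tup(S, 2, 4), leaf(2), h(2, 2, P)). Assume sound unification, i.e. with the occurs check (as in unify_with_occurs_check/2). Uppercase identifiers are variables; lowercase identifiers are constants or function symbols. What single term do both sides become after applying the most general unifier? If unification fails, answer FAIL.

Decompose tup/3: tup(k, 2, 4) = tup(S, 2, 4),  leaf(2) = leaf(2),  h(2, 2, succ(S)) = h(2, 2, P).
Decompose tup/3: k = S,  2 = 2,  4 = 4.
Bind S := k; substituting into the one remaining equation that mentions S gives: h(2, 2, succ(k)) = h(2, 2, P).
Delete trivial equation 2 = 2.
Delete trivial equation 4 = 4.
Delete trivial equation leaf(2) = leaf(2).
Decompose h/3: 2 = 2,  2 = 2,  succ(k) = P.
Delete trivial equation 2 = 2.
Delete trivial equation 2 = 2.
Bind P := succ(k).
Applying the MGU to either side gives tup(tup(k, 2, 4), leaf(2), h(2, 2, succ(k))).

tup(tup(k, 2, 4), leaf(2), h(2, 2, succ(k)))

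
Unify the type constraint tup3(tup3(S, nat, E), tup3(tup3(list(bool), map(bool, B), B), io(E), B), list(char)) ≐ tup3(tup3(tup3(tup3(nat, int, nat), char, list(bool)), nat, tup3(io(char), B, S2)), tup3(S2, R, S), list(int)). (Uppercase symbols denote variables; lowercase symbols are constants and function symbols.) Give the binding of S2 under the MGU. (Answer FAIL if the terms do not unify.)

FAIL

Decompose tup3/3: tup3(S, nat, E) ≐ tup3(tup3(tup3(nat, int, nat), char, list(bool)), nat, tup3(io(char), B, S2)),  tup3(tup3(list(bool), map(bool, B), B), io(E), B) ≐ tup3(S2, R, S),  list(char) ≐ list(int).
Decompose tup3/3: S ≐ tup3(tup3(nat, int, nat), char, list(bool)),  nat ≐ nat,  E ≐ tup3(io(char), B, S2).
Bind S := tup3(tup3(nat, int, nat), char, list(bool)); substituting into the one remaining equation that mentions S gives: tup3(tup3(list(bool), map(bool, B), B), io(E), B) ≐ tup3(S2, R, tup3(tup3(nat, int, nat), char, list(bool))).
Delete trivial equation nat ≐ nat.
Bind E := tup3(io(char), B, S2); substituting into the one remaining equation that mentions E gives: tup3(tup3(list(bool), map(bool, B), B), io(tup3(io(char), B, S2)), B) ≐ tup3(S2, R, tup3(tup3(nat, int, nat), char, list(bool))).
Decompose tup3/3: tup3(list(bool), map(bool, B), B) ≐ S2,  io(tup3(io(char), B, S2)) ≐ R,  B ≐ tup3(tup3(nat, int, nat), char, list(bool)).
Bind S2 := tup3(list(bool), map(bool, B), B); substituting into the one remaining equation that mentions S2 gives: io(tup3(io(char), B, tup3(list(bool), map(bool, B), B))) ≐ R. Substituting into the earlier binding gives E := tup3(io(char), B, tup3(list(bool), map(bool, B), B)).
Bind R := io(tup3(io(char), B, tup3(list(bool), map(bool, B), B))); no other remaining equation mentions R.
Bind B := tup3(tup3(nat, int, nat), char, list(bool)); no other remaining equation mentions B. Substituting into the earlier bindings gives E := tup3(io(char), tup3(tup3(nat, int, nat), char, list(bool)), tup3(list(bool), map(bool, tup3(tup3(nat, int, nat), char, list(bool))), tup3(tup3(nat, int, nat), char, list(bool)))), S2 := tup3(list(bool), map(bool, tup3(tup3(nat, int, nat), char, list(bool))), tup3(tup3(nat, int, nat), char, list(bool))), R := io(tup3(io(char), tup3(tup3(nat, int, nat), char, list(bool)), tup3(list(bool), map(bool, tup3(tup3(nat, int, nat), char, list(bool))), tup3(tup3(nat, int, nat), char, list(bool))))).
Decompose list/1: char ≐ int.
Clash: constants char and int differ; no unifier exists.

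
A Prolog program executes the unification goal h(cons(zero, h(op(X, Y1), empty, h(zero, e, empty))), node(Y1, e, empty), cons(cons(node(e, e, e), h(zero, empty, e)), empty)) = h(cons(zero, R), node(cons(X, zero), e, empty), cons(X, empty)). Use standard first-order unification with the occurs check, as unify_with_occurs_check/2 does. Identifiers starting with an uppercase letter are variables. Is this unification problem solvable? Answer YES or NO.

Decompose h/3: cons(zero, h(op(X, Y1), empty, h(zero, e, empty))) = cons(zero, R),  node(Y1, e, empty) = node(cons(X, zero), e, empty),  cons(cons(node(e, e, e), h(zero, empty, e)), empty) = cons(X, empty).
Decompose cons/2: zero = zero,  h(op(X, Y1), empty, h(zero, e, empty)) = R.
Delete trivial equation zero = zero.
Bind R := h(op(X, Y1), empty, h(zero, e, empty)); no other remaining equation mentions R.
Decompose node/3: Y1 = cons(X, zero),  e = e,  empty = empty.
Bind Y1 := cons(X, zero); no other remaining equation mentions Y1. Substituting into the earlier binding gives R := h(op(X, cons(X, zero)), empty, h(zero, e, empty)).
Delete trivial equation e = e.
Delete trivial equation empty = empty.
Decompose cons/2: cons(node(e, e, e), h(zero, empty, e)) = X,  empty = empty.
Bind X := cons(node(e, e, e), h(zero, empty, e)); no other remaining equation mentions X. Substituting into the earlier bindings gives R := h(op(cons(node(e, e, e), h(zero, empty, e)), cons(cons(node(e, e, e), h(zero, empty, e)), zero)), empty, h(zero, e, empty)), Y1 := cons(cons(node(e, e, e), h(zero, empty, e)), zero).
Delete trivial equation empty = empty.
No equations remain and no clash or occurs-check failure arose, so a unifier exists.

YES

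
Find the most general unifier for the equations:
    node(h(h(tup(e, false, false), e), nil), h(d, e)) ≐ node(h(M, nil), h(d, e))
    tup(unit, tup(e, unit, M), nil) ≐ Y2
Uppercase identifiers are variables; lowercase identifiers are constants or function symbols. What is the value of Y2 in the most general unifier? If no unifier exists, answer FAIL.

tup(unit, tup(e, unit, h(tup(e, false, false), e)), nil)

Decompose node/2: h(h(tup(e, false, false), e), nil) ≐ h(M, nil),  h(d, e) ≐ h(d, e).
Decompose h/2: h(tup(e, false, false), e) ≐ M,  nil ≐ nil.
Bind M := h(tup(e, false, false), e); substituting into the one remaining equation that mentions M gives: tup(unit, tup(e, unit, h(tup(e, false, false), e)), nil) ≐ Y2.
Delete trivial equation nil ≐ nil.
Delete trivial equation h(d, e) ≐ h(d, e).
Bind Y2 := tup(unit, tup(e, unit, h(tup(e, false, false), e)), nil).
MGU = { M := h(tup(e, false, false), e), Y2 := tup(unit, tup(e, unit, h(tup(e, false, false), e)), nil) }, so Y2 := tup(unit, tup(e, unit, h(tup(e, false, false), e)), nil).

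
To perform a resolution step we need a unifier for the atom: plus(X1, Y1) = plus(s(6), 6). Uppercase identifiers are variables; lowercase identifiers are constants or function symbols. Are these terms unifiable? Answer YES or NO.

YES

Decompose plus/2: X1 = s(6),  Y1 = 6.
Bind X1 := s(6); no other remaining equation mentions X1.
Bind Y1 := 6.
No equations remain and no clash or occurs-check failure arose, so a unifier exists.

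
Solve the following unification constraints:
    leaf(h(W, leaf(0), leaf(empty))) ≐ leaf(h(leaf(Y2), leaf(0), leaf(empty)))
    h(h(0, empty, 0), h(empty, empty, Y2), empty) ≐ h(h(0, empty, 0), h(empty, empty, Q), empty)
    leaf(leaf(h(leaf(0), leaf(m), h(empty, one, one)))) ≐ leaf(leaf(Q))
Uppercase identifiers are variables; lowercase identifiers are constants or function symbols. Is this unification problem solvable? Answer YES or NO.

Decompose leaf/1: h(W, leaf(0), leaf(empty)) ≐ h(leaf(Y2), leaf(0), leaf(empty)).
Decompose h/3: W ≐ leaf(Y2),  leaf(0) ≐ leaf(0),  leaf(empty) ≐ leaf(empty).
Bind W := leaf(Y2); no other remaining equation mentions W.
Delete trivial equation leaf(0) ≐ leaf(0).
Delete trivial equation leaf(empty) ≐ leaf(empty).
Decompose h/3: h(0, empty, 0) ≐ h(0, empty, 0),  h(empty, empty, Y2) ≐ h(empty, empty, Q),  empty ≐ empty.
Delete trivial equation h(0, empty, 0) ≐ h(0, empty, 0).
Decompose h/3: empty ≐ empty,  empty ≐ empty,  Y2 ≐ Q.
Delete trivial equation empty ≐ empty.
Delete trivial equation empty ≐ empty.
Bind Y2 := Q; no other remaining equation mentions Y2. Substituting into the earlier binding gives W := leaf(Q).
Delete trivial equation empty ≐ empty.
Decompose leaf/1: leaf(h(leaf(0), leaf(m), h(empty, one, one))) ≐ leaf(Q).
Decompose leaf/1: h(leaf(0), leaf(m), h(empty, one, one)) ≐ Q.
Bind Q := h(leaf(0), leaf(m), h(empty, one, one)). Substituting into the earlier bindings gives W := leaf(h(leaf(0), leaf(m), h(empty, one, one))), Y2 := h(leaf(0), leaf(m), h(empty, one, one)).
No equations remain and no clash or occurs-check failure arose, so a unifier exists.

YES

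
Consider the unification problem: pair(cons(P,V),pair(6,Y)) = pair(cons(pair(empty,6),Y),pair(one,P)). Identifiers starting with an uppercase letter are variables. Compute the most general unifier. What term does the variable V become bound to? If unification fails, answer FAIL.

FAIL

Decompose pair/2: cons(P,V) = cons(pair(empty,6),Y),  pair(6,Y) = pair(one,P).
Decompose cons/2: P = pair(empty,6),  V = Y.
Bind P := pair(empty,6); substituting into the one remaining equation that mentions P gives: pair(6,Y) = pair(one,pair(empty,6)).
Bind V := Y; no other remaining equation mentions V.
Decompose pair/2: 6 = one,  Y = pair(empty,6).
Clash: constants 6 and one differ; no unifier exists.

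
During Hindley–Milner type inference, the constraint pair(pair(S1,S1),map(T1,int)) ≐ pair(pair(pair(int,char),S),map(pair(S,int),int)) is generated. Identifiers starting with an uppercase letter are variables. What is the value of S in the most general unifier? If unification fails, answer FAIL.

Decompose pair/2: pair(S1,S1) ≐ pair(pair(int,char),S),  map(T1,int) ≐ map(pair(S,int),int).
Decompose pair/2: S1 ≐ pair(int,char),  S1 ≐ S.
Bind S1 := pair(int,char); substituting into the one remaining equation that mentions S1 gives: pair(int,char) ≐ S.
Bind S := pair(int,char); substituting into the remaining equation gives: map(T1,int) ≐ map(pair(pair(int,char),int),int).
Decompose map/2: T1 ≐ pair(pair(int,char),int),  int ≐ int.
Bind T1 := pair(pair(int,char),int); no other remaining equation mentions T1.
Delete trivial equation int ≐ int.
MGU = { S1 ↦ pair(int,char), S ↦ pair(int,char), T1 ↦ pair(pair(int,char),int) }, so S ↦ pair(int,char).

pair(int,char)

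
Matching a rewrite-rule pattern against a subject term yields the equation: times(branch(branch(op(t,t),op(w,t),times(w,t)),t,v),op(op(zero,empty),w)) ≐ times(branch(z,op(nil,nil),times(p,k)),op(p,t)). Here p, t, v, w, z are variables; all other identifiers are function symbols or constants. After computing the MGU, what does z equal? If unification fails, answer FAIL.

branch(op(op(nil,nil),op(nil,nil)),op(op(nil,nil),op(nil,nil)),times(op(nil,nil),op(nil,nil)))

Decompose times/2: branch(branch(op(t,t),op(w,t),times(w,t)),t,v) ≐ branch(z,op(nil,nil),times(p,k)),  op(op(zero,empty),w) ≐ op(p,t).
Decompose branch/3: branch(op(t,t),op(w,t),times(w,t)) ≐ z,  t ≐ op(nil,nil),  v ≐ times(p,k).
Bind z := branch(op(t,t),op(w,t),times(w,t)); no other remaining equation mentions z.
Bind t := op(nil,nil); substituting into the one remaining equation that mentions t gives: op(op(zero,empty),w) ≐ op(p,op(nil,nil)). Substituting into the earlier binding gives z := branch(op(op(nil,nil),op(nil,nil)),op(w,op(nil,nil)),times(w,op(nil,nil))).
Bind v := times(p,k); no other remaining equation mentions v.
Decompose op/2: op(zero,empty) ≐ p,  w ≐ op(nil,nil).
Bind p := op(zero,empty); no other remaining equation mentions p. Substituting into the earlier binding gives v := times(op(zero,empty),k).
Bind w := op(nil,nil). Substituting into the earlier binding gives z := branch(op(op(nil,nil),op(nil,nil)),op(op(nil,nil),op(nil,nil)),times(op(nil,nil),op(nil,nil))).
MGU = { z := branch(op(op(nil,nil),op(nil,nil)),op(op(nil,nil),op(nil,nil)),times(op(nil,nil),op(nil,nil))), t := op(nil,nil), v := times(op(zero,empty),k), p := op(zero,empty), w := op(nil,nil) }, so z := branch(op(op(nil,nil),op(nil,nil)),op(op(nil,nil),op(nil,nil)),times(op(nil,nil),op(nil,nil))).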